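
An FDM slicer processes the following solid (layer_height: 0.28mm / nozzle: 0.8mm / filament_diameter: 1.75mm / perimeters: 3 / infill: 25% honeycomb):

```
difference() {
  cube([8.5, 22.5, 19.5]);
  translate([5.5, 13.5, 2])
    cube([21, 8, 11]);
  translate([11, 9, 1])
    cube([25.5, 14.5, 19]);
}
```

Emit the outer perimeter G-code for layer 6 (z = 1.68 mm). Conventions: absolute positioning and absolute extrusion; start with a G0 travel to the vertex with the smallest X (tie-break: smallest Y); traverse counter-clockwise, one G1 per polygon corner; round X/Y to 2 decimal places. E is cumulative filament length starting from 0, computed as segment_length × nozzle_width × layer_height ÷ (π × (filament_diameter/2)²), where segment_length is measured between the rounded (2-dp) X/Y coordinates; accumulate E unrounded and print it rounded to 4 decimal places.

At z = 1.68 mm: the cube (footprint 8.5×22.5) is included at this height; the cube at (5.5, 13.5) is absent (z outside [2, 13]); the cube at (11, 9) (footprint 25.5×14.5) is included at this height; Taking the first minus the rest: starting from the 8.5×22.5 cube, the 25.5×14.5 cube at (11, 9) misses the remaining region (no effect) — 1 connected region. The outline is a single polygon with 4 vertices. Extrusion per mm of travel: 0.8 × 0.28 / (π × 0.875²) = 0.093128. Accumulating E over each segment gives final E = 5.7740.

G0 X0.00 Y0.00 Z1.68
G1 X8.50 Y0.00 E0.7916
G1 X8.50 Y22.50 E2.8870
G1 X0.00 Y22.50 E3.6786
G1 X0.00 Y0.00 E5.7740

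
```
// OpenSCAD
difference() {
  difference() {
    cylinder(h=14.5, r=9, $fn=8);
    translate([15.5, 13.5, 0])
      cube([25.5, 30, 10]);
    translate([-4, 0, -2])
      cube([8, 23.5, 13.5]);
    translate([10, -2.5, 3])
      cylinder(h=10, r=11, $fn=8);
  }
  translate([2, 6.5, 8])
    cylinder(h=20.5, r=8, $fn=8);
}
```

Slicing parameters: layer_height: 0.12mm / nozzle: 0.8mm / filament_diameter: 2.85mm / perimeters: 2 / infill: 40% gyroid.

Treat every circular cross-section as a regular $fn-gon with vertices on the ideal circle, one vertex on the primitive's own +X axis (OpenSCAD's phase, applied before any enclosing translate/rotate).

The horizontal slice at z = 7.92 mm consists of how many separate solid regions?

At z = 7.92 mm: the r=9 cylinder contributes a regular 8-gon of circumradius 9; the cube at (15.5, 13.5) is present — its section is the full 25.5×30 rectangle; the cube at (-4, 0) is present — its section is the full 8×23.5 rectangle; the r=11 cylinder at (10, -2.5) contributes a regular 8-gon of circumradius 11; After the difference (first − rest): starting from the r=9 cylinder, the 25.5×30 cube at (15.5, 13.5) misses the remaining region (no effect); the 8×23.5 cube at (-4, 0) partially overlaps it — only the 65.37 mm² overlap (of its 188.00 mm²) is removed, clipping the outline; the r=11 cylinder at (10, -2.5) partially overlaps it — only the 80.26 mm² overlap (of its 342.24 mm²) is removed, clipping the outline — 2 connected regions; the cylinder at (2, 6.5) does not reach this height (z outside [8, 28.5]); After the difference (first − rest): none of the subtracted shapes is present at this height, so that combined region is unchanged — 2 connected regions. The result has 2 disconnected regions.

2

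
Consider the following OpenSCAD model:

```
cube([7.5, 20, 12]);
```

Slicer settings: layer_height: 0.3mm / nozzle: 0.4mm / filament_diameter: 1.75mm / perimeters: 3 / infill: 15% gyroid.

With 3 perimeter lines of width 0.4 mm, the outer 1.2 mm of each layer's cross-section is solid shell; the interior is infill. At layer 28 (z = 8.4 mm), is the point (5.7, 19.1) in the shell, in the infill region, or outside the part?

shell

At z = 8.4 mm: the cube is present — its section is the full 7.5×20 rectangle. Overall, the cross-section is a single solid region. The nearest boundary edge runs (7.50, 20.00)→(0.00, 20.00); distance from the point to it = 0.90 mm. The point is inside the cross-section, 0.90 mm from the nearest boundary — within the 1.2 mm shell band (3 × 0.4).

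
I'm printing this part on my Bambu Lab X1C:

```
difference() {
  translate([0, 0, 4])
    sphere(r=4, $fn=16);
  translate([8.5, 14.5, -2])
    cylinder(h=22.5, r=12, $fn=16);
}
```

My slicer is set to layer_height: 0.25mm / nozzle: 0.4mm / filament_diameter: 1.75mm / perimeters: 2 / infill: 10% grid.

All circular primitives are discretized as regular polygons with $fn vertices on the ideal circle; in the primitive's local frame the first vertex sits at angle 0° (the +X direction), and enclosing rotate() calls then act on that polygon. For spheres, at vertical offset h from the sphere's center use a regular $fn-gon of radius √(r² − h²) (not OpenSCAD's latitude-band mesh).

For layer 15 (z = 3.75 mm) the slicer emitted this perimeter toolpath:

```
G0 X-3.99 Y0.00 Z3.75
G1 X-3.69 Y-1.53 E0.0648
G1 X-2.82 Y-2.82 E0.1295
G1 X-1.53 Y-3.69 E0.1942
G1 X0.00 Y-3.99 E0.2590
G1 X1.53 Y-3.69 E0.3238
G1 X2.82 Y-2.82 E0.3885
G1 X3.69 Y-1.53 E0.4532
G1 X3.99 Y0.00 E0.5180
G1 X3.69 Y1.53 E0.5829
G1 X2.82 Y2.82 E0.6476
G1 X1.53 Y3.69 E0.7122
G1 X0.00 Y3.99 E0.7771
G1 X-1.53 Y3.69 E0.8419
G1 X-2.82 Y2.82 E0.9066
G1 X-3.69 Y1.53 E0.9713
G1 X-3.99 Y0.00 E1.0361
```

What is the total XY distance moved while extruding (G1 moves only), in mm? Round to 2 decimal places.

Sum the Euclidean lengths of each G1 segment: total = 24.92 mm.

24.92 mm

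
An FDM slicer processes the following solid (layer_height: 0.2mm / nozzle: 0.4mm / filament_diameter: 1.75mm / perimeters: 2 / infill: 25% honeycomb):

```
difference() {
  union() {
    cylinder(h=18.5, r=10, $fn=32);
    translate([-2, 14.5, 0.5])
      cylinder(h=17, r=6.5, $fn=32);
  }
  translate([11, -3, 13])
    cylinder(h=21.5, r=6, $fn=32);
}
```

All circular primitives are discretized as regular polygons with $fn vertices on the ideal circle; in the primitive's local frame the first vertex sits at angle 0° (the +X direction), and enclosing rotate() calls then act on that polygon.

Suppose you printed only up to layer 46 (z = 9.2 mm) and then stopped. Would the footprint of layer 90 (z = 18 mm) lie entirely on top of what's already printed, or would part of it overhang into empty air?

Compare the two slices. At z = 9.2: the cylinder: section is a regular 32-gon, circumradius r=10 (area = (32/2)·10.000²·sin(360°/32) = 312.14 mm²); the r=6.5 cylinder at (-2, 14.5) contributes a regular 32-gon of circumradius 6.5 (area = (32/2)·6.500²·sin(360°/32) = 131.88 mm²); Taking the union: the regions partially overlap — summed areas 444.03 mm² minus the doubly-counted overlap 8.92 mm² gives 435.11 mm² — area = 435.11 mm²; the cylinder at (11, -3) is absent (z outside [13, 34.5]); Subtracting the remaining from the first: none of the subtracted shapes is present at this height, so the result so far is unchanged — area = 435.11 mm². At z = 18: the cylinder: section is a regular 32-gon, circumradius r=10 (area = (32/2)·10.000²·sin(360°/32) = 312.14 mm²); the cylinder at (-2, 14.5) does not reach this height (z outside [0.5, 17.5]); Combining (union): only the r=10 cylinder is present, so the union is just that shape — area = 312.14 mm²; the r=6 cylinder at (11, -3) contributes a regular 32-gon of circumradius 6 (area = (32/2)·6.000²·sin(360°/32) = 112.37 mm²); Taking the first minus the rest: starting from that combined region (312.14 mm²), the r=6 cylinder at (11, -3) partially overlaps it — only the 33.25 mm² overlap (of its 112.37 mm²) is removed, clipping the outline — area = 278.90 mm². Checking containment: the cross-section at z = 18 is a subset of the cross-section at z = 9.2.

entirely on top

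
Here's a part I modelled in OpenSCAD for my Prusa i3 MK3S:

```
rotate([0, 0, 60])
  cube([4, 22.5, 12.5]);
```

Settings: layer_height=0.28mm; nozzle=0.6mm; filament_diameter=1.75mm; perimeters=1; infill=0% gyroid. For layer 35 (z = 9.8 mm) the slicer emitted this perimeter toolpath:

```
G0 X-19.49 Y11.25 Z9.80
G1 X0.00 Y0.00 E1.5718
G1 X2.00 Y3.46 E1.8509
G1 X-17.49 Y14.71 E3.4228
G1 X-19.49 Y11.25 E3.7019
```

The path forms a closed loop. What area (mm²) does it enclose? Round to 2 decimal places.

Apply the shoelace formula to the sequence of (X, Y) vertices; enclosed area = 89.94 mm².

89.94 mm²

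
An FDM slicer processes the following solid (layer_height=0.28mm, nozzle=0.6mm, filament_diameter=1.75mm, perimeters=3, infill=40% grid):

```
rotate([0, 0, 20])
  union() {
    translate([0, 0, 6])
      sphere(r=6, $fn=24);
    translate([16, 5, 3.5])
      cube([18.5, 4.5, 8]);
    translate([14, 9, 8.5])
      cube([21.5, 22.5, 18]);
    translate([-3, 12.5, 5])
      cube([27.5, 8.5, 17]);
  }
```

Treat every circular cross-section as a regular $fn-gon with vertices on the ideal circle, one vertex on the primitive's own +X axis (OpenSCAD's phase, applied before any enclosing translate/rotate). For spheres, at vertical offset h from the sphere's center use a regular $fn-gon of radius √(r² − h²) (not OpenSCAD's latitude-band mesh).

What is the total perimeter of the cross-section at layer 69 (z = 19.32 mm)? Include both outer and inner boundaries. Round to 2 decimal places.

At z = 19.32 mm: the sphere does not reach this height (|z−center|=13.320 > r=6); the cube at (16, 5) does not reach this height (z outside [3.5, 11.5]); the cube at (14, 9) is present — its section is the full 21.5×22.5 rectangle (perimeter 88.00 mm); the 27.5×8.5 cube at (-3, 12.5) contributes its full rectangle (perimeter 72.00 mm); Merging all regions: the regions partially overlap (shared area 89.25 mm²), so the edge portions inside another operand are dropped and the merged outline is re-measured after clipping — boundary = 122.00 mm; (rotated 20° about Z; rotation is an isometry so areas/perimeters/island counts are preserved). Overall, the cross-section is a single solid region. Total boundary length (outer) = 122.00 mm.

122.00 mm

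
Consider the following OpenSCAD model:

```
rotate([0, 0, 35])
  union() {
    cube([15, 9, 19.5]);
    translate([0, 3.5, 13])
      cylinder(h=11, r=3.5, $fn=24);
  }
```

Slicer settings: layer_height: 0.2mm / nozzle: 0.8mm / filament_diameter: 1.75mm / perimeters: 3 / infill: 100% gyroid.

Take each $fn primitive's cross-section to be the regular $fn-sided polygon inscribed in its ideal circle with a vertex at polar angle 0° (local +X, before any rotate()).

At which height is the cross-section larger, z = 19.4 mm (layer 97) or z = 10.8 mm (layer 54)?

layer 97 (z = 19.4 mm)

Layer 97 (z = 19.4): the cube (footprint 15×9) is included at this height (area 135.00 mm²); the r=3.5 cylinder at (0, 3.5) contributes a regular 24-gon of circumradius 3.5 (area = (24/2)·3.500²·sin(360°/24) = 38.05 mm²); Merging all regions: the regions partially overlap — summed areas 173.05 mm² minus the doubly-counted overlap 19.02 mm² gives 154.02 mm² — area = 154.02 mm²; (whole slice rotated 35° about Z — lengths, areas and connectivity unchanged). So its area = 154.02 mm². Layer 54 (z = 10.8): the cube (footprint 15×9) is included at this height (area 135.00 mm²); the cylinder at (0, 3.5) is absent (z outside [13, 24]); Taking the union: only the 15×9 cube is present, so the union is just that shape — area = 135.00 mm²; (whole slice rotated 35° about Z — lengths, areas and connectivity unchanged). So its area = 135.00 mm². Layer 97 is larger (154.02 vs 135.00 mm²).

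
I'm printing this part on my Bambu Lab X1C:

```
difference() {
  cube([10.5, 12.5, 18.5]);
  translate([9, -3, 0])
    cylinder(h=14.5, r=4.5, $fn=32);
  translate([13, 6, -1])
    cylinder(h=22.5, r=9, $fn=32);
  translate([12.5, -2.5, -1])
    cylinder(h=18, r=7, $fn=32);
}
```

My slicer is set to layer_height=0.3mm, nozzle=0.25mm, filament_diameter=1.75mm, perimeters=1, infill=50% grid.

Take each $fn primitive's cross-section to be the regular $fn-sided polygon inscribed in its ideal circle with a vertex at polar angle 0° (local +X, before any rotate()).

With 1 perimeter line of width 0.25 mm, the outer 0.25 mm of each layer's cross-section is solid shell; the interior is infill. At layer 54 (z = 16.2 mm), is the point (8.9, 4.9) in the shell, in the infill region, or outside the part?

At z = 16.2 mm: the 10.5×12.5 cube contributes its full rectangle; the cylinder at (9, -3) is absent (z outside [0, 14.5]); the r=9 cylinder at (13, 6) gives a regular 32-gon of circumradius 9 (constant along its height); the cylinder at (12.5, -2.5): section is a regular 32-gon, circumradius r=7; Subtracting the remaining from the first: starting from the 10.5×12.5 cube, the r=9 cylinder at (13, 6) partially overlaps it — only the 70.94 mm² overlap (of its 252.84 mm²) is removed, clipping the outline; the r=7 cylinder at (12.5, -2.5) partially overlaps it — only the 0.06 mm² overlap (of its 152.95 mm²) is removed, clipping the outline — 1 connected region. Overall, the cross-section is a single solid region. The nearest boundary edge runs (4.17, 4.24)→(4.69, 2.56); distance from the point to it = 4.71 mm. The point is not inside any of the regions above, so it lies outside the cross-section (4.71 mm from the nearest boundary).

outside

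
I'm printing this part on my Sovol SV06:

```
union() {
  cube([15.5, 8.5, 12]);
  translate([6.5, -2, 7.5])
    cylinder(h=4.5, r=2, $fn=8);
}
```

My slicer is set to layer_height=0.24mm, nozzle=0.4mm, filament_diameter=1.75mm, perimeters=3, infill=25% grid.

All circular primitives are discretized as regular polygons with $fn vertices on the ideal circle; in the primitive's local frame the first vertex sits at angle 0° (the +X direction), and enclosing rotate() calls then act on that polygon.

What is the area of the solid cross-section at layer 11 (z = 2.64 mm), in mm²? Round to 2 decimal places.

At z = 2.64 mm: the 15.5×8.5 cube contributes its full rectangle (area 131.75 mm²); the cylinder at (6.5, -2) is absent (z outside [7.5, 12]); Taking the union: only the 15.5×8.5 cube is present, so the union is just that shape — area = 131.75 mm². Overall, the cross-section is a single solid region. Net area = 131.75 mm².

131.75 mm²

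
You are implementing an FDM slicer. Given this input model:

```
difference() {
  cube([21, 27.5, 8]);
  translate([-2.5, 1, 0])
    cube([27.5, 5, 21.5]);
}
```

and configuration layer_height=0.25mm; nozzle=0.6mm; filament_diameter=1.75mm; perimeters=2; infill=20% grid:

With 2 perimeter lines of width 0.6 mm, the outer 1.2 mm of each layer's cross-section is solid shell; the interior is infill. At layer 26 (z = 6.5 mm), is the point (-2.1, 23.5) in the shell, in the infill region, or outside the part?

At z = 6.5 mm: the cube is present — its section is the full 21×27.5 rectangle; the cube at (-2.5, 1) is present — its section is the full 27.5×5 rectangle; Taking the first minus the rest: starting from the 21×27.5 cube, the 27.5×5 cube at (-2.5, 1) partially overlaps it — only the 105.00 mm² overlap (of its 137.50 mm²) is removed, clipping the outline — 2 connected regions. Overall, the cross-section has 2 separate islands. The nearest boundary edge runs (0.00, 6.00)→(0.00, 27.50); distance from the point to it = 2.10 mm. The point is not inside any of the regions above, so it lies outside the cross-section (2.10 mm from the nearest boundary).

outside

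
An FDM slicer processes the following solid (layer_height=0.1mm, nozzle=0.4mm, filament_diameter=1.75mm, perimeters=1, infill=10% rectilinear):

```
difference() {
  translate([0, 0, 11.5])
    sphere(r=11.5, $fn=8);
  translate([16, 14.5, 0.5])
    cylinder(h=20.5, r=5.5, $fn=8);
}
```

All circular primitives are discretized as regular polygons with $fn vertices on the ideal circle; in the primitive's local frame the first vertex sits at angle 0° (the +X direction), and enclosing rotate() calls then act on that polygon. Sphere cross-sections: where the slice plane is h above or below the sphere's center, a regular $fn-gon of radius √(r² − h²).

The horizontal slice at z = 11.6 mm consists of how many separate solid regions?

At z = 11.6 mm: the r=11.5 sphere slices to a regular 8-gon of circumradius 11.500 (√(r²−h²) with h=0.1 from center); the cylinder at (16, 14.5): section is a regular 8-gon, circumradius r=5.5; Taking the first minus the rest: starting from the r=11.5 sphere, the r=5.5 cylinder at (16, 14.5) misses the remaining region (no effect) — 1 connected region. The result has 1 disconnected region.

1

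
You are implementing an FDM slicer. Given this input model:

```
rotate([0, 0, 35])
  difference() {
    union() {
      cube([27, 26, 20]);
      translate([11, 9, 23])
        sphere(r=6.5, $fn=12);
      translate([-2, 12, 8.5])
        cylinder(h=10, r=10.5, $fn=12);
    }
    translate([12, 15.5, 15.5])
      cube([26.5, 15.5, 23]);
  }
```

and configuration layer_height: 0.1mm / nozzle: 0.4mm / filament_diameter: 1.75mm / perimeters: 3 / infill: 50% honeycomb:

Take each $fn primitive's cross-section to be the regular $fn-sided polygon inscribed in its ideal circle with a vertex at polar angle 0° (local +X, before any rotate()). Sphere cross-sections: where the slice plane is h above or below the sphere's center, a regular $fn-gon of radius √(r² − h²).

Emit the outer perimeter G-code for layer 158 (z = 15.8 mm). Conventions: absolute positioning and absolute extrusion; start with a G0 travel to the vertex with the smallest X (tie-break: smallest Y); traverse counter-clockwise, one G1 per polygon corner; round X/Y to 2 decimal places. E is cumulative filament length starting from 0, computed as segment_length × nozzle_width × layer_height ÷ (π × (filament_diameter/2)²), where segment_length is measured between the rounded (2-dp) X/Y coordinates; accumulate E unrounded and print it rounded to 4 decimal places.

At z = 15.8 mm: the 27×26 cube contributes its full rectangle; the sphere at (11, 9) does not reach this height (|z−center|=7.200 > r=6.5); the cylinder at (-2, 12): section is a regular 12-gon, circumradius r=10.5; Merging all regions: the regions partially overlap (shared area 124.45 mm²), so overlapping operands fuse into one piece — 1 connected region; the cube at (12, 15.5) is present — its section is the full 26.5×15.5 rectangle; After the difference (first − rest): starting from the result so far, the 26.5×15.5 cube at (12, 15.5) partially overlaps it — only the 157.50 mm² overlap (of its 410.75 mm²) is removed, clipping the outline — 1 connected region; (whole slice rotated 35° about Z — lengths, areas and connectivity unchanged). The outline is a single polygon with 15 vertices. Extrusion per mm of travel: 0.4 × 0.1 / (π × 0.875²) = 0.016630. Accumulating E over each segment gives final E = 2.0425.

G0 X-18.98 Y7.77 Z15.80
G1 X-17.12 Y2.66 E0.0904
G1 X-12.96 Y-0.83 E0.1807
G1 X-7.61 Y-1.78 E0.2711
G1 X-2.50 Y0.08 E0.3615
G1 X-1.17 Y1.67 E0.3960
G1 X0.00 Y0.00 E0.4299
G1 X22.12 Y15.49 E0.8790
G1 X13.23 Y28.18 E1.1367
G1 X0.94 Y19.58 E1.3861
G1 X-5.08 Y28.18 E1.5607
G1 X-14.91 Y21.30 E1.7602
G1 X-12.60 Y17.99 E1.8274
G1 X-14.54 Y17.28 E1.8617
G1 X-18.04 Y13.12 E1.9521
G1 X-18.98 Y7.77 E2.0425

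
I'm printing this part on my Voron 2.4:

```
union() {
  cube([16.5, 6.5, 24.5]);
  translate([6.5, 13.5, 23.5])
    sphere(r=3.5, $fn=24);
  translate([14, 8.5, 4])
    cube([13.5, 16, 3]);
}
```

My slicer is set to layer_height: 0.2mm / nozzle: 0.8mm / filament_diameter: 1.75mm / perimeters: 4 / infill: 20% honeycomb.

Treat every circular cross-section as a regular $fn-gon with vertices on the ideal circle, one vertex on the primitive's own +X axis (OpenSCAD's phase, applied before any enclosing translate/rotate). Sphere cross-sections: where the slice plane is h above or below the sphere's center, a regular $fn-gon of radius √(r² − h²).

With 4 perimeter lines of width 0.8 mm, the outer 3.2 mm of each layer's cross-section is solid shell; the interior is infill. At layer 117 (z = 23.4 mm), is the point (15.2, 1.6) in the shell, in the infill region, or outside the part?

shell

At z = 23.4 mm: the 16.5×6.5 cube contributes its full rectangle; the r=3.5 sphere at (6.5, 13.5) contributes a regular 24-gon of circumradius √(3.5²−0.1²) = 3.499; the cube at (14, 8.5) is not intersected at this z (z outside [4, 7]); Combining (union): the 2 present regions are separate (no shared area or edge), so areas and boundary lengths simply add and each stays a separate island — 2 connected regions. Overall, the cross-section has 2 separate islands. The nearest boundary edge runs (16.50, 6.50)→(16.50, 0.00); distance from the point to it = 1.30 mm. (Shell/infill is judged within the island containing the point — the largest one.) The point is inside the cross-section, 1.30 mm from the nearest boundary — within the 3.2 mm shell band (4 × 0.8).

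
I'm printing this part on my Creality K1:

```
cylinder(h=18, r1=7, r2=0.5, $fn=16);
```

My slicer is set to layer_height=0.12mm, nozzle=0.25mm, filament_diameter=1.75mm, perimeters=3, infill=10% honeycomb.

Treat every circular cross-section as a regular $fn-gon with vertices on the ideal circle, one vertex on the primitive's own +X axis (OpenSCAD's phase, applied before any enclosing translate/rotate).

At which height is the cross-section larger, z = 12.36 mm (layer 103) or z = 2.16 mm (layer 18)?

layer 18 (z = 2.16 mm)

Layer 103 (z = 12.36): the cone (r1=7→r2=0.5) has section circumradius 2.537 here — a regular 16-gon (area = (16/2)·2.537²·sin(360°/16) = 19.70 mm²). So its area = 19.70 mm². Layer 18 (z = 2.16): the cone (r1=7→r2=0.5) has section circumradius 6.220 here — a regular 16-gon (area = (16/2)·6.220²·sin(360°/16) = 118.44 mm²). So its area = 118.44 mm². Layer 18 is larger (118.44 vs 19.70 mm²).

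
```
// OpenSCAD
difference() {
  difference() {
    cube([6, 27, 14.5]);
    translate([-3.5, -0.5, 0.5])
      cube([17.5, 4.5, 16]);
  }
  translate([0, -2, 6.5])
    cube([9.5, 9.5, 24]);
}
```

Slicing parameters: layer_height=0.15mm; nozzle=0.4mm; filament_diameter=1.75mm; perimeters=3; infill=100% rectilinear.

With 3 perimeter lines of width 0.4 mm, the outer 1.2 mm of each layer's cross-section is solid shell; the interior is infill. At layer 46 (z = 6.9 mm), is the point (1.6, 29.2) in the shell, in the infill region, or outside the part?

outside

At z = 6.9 mm: the 6×27 cube contributes its full rectangle; the 17.5×4.5 cube at (-3.5, -0.5) contributes its full rectangle; Taking the first minus the rest: starting from the 6×27 cube, the 17.5×4.5 cube at (-3.5, -0.5) partially overlaps it — only the 24.00 mm² overlap (of its 78.75 mm²) is removed, clipping the outline — 1 connected region; the 9.5×9.5 cube at (0, -2) contributes its full rectangle; Taking the first minus the rest: starting from that combined region, the 9.5×9.5 cube at (0, -2) partially overlaps it — only the 21.00 mm² overlap (of its 90.25 mm²) is removed, clipping the outline — 1 connected region. Overall, the cross-section is a single solid region. The nearest boundary edge runs (0.00, 27.00)→(6.00, 27.00); distance from the point to it = 2.20 mm. The point is not inside any of the regions above, so it lies outside the cross-section (2.20 mm from the nearest boundary).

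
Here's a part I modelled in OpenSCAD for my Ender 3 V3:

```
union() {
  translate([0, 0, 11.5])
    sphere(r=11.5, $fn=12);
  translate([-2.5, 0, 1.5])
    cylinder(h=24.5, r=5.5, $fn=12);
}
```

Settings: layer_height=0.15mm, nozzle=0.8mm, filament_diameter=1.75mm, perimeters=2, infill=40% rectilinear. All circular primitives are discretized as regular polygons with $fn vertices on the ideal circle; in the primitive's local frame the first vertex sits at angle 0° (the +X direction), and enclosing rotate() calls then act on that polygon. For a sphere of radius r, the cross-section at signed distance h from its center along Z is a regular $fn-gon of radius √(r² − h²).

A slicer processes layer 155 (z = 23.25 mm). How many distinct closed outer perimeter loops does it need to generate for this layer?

At z = 23.25 mm: the sphere is not intersected at this z (|z−center|=11.750 > r=11.5); the cylinder at (-2.5, 0): section is a regular 12-gon, circumradius r=5.5; Merging all regions: only the r=5.5 cylinder at (-2.5, 0) is present, so the union is just that shape — 1 connected region. The result has 1 disconnected region.

1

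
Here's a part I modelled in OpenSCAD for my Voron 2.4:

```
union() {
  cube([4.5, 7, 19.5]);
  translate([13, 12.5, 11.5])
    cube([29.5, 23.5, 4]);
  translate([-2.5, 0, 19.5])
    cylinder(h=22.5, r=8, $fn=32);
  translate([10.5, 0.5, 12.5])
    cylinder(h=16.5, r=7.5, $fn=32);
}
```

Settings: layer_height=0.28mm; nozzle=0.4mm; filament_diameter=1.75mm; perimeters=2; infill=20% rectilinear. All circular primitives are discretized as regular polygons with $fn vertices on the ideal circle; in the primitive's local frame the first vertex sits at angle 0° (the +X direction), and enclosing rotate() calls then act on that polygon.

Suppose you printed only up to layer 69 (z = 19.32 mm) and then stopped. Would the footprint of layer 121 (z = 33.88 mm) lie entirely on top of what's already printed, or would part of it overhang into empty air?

part overhangs

Compare the two slices. At z = 19.32: the 4.5×7 cube contributes its full rectangle (area 31.50 mm²); the cube at (13, 12.5) is not intersected at this z (z outside [11.5, 15.5]); the cylinder at (-2.5, 0) is absent (z outside [19.5, 42]); the r=7.5 cylinder at (10.5, 0.5) gives a regular 32-gon of circumradius 7.5 (constant along its height) (area = (32/2)·7.500²·sin(360°/32) = 175.58 mm²); Combining (union): the regions partially overlap — summed areas 207.08 mm² minus the doubly-counted overlap 5.22 mm² gives 201.86 mm² — area = 201.86 mm². At z = 33.88: the cube is not intersected at this z (z outside [0, 19.5]); the cube at (13, 12.5) is not intersected at this z (z outside [11.5, 15.5]); the r=8 cylinder at (-2.5, 0) contributes a regular 32-gon of circumradius 8 (area = (32/2)·8.000²·sin(360°/32) = 199.77 mm²); the cylinder at (10.5, 0.5) is absent (z outside [12.5, 29]); Taking the union: only the r=8 cylinder at (-2.5, 0) is present, so the union is just that shape — area = 199.77 mm². Checking containment: at z = 33.88 the cross-section extends beyond the z = 19.32 cross-section by about 163.59 mm².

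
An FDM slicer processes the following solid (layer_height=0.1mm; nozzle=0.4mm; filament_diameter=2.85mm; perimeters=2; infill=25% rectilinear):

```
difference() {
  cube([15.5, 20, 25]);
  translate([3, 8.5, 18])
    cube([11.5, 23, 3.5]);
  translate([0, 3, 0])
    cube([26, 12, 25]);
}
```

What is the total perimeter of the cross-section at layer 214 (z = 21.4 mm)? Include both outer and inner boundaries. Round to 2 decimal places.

At z = 21.4 mm: the 15.5×20 cube contributes its full rectangle (perimeter 71.00 mm); the cube at (3, 8.5) (footprint 11.5×23) is included at this height (perimeter 69.00 mm); the cube at (0, 3) is present — its section is the full 26×12 rectangle (perimeter 76.00 mm); After the difference (first − rest): starting from the 15.5×20 cube, the 11.5×23 cube at (3, 8.5) partially overlaps it — only the 132.25 mm² overlap (of its 264.50 mm²) is removed, clipping the outline; the 26×12 cube at (0, 3) partially overlaps it — only the 111.25 mm² overlap (of its 312.00 mm²) is removed, clipping the outline — boundary = 65.00 mm. Overall, the cross-section has 3 separate islands. Total boundary length (outer) = 65.00 mm.

65.00 mm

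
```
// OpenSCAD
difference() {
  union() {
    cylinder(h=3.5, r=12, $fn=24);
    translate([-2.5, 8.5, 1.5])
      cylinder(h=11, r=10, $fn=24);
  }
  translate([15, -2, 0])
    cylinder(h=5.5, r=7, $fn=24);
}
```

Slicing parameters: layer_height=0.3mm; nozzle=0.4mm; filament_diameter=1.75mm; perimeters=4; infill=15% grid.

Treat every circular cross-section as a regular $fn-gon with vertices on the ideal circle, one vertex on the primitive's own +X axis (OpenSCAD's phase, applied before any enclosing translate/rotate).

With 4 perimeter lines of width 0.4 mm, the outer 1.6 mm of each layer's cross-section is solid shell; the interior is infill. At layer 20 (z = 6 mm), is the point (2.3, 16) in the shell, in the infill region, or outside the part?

At z = 6 mm: the cylinder is not intersected at this z (z outside [0, 3.5]); the cylinder at (-2.5, 8.5): section is a regular 24-gon, circumradius r=10; Taking the union: only the r=10 cylinder at (-2.5, 8.5) is present, so the union is just that shape — 1 connected region; the cylinder at (15, -2) is absent (z outside [0, 5.5]); Subtracting the remaining from the first: none of the subtracted shapes is present at this height, so that combined region is unchanged — 1 connected region. Overall, the cross-section is a single solid region. The nearest boundary edge runs (4.57, 15.57)→(2.50, 17.16); distance from the point to it = 1.04 mm. The point is inside the cross-section, 1.04 mm from the nearest boundary — within the 1.6 mm shell band (4 × 0.4).

shell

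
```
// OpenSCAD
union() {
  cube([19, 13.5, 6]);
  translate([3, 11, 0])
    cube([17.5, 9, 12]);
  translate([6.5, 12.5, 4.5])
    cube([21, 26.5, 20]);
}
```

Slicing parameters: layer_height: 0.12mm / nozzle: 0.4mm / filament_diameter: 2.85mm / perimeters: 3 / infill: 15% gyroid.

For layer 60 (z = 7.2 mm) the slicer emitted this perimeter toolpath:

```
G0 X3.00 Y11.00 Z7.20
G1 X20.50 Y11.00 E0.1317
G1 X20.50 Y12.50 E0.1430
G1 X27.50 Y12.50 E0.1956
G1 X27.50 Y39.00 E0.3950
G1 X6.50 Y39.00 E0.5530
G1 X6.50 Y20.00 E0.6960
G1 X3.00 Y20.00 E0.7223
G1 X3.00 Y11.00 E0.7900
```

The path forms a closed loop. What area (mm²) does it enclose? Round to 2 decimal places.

609.00 mm²

Apply the shoelace formula to the sequence of (X, Y) vertices; enclosed area = 609.00 mm².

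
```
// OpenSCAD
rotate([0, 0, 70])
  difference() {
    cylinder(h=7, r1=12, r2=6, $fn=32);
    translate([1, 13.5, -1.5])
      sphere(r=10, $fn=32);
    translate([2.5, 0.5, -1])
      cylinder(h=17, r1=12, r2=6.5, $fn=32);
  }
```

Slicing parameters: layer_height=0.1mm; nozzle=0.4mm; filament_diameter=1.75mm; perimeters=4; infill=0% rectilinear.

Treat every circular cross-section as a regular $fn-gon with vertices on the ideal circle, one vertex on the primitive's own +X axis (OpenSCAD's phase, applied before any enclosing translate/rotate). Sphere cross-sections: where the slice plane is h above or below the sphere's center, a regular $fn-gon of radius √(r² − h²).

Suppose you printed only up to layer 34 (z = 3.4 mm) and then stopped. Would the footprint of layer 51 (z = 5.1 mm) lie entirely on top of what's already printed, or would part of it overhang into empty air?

Compare the two slices. At z = 3.4: the cone: at t=0.486 of its height the radius interpolates to r₁+(r₂−r₁)t = 9.086, giving a regular 32-gon of that circumradius (area = (32/2)·9.086²·sin(360°/32) = 257.68 mm²); the r=10 sphere at (1, 13.5) slices to a regular 32-gon of circumradius 8.717 (√(r²−h²) with h=4.9 from center) (area = (32/2)·8.717²·sin(360°/32) = 237.20 mm²); the cone at (2.5, 0.5): at t=0.259 of its height the radius interpolates to r₁+(r₂−r₁)t = 10.576, giving a regular 32-gon of that circumradius (area = (32/2)·10.576²·sin(360°/32) = 349.17 mm²); After the difference (first − rest): starting from the cone (257.68 mm²), the r=10 sphere at (1, 13.5) partially overlaps it — only the 33.04 mm² overlap (of its 237.20 mm²) is removed, clipping the outline; the cone at (2.5, 0.5) partially overlaps it — only the 211.74 mm² overlap (of its 349.17 mm²) is removed, clipping the outline — area = 12.90 mm²; (rotated 70° about Z; rotation is an isometry so areas/perimeters/island counts are preserved). At z = 5.1: the cone contributes a regular 32-gon of circumradius 7.629 (interpolated between r1=12 and r2=6 at t=0.729) (area = (32/2)·7.629²·sin(360°/32) = 181.65 mm²); the r=10 sphere at (1, 13.5) contributes a regular 32-gon of circumradius √(10²−6.6²) = 7.513 (area = (32/2)·7.513²·sin(360°/32) = 176.17 mm²); the cone at (2.5, 0.5): at t=0.359 of its height the radius interpolates to r₁+(r₂−r₁)t = 10.026, giving a regular 32-gon of that circumradius (area = (32/2)·10.026²·sin(360°/32) = 313.80 mm²); Subtracting the remaining from the first: starting from the cone (181.65 mm²), the r=10 sphere at (1, 13.5) partially overlaps it — only the 6.99 mm² overlap (of its 176.17 mm²) is removed, clipping the outline; the cone at (2.5, 0.5) partially overlaps it — only the 174.00 mm² overlap (of its 313.80 mm²) is removed, clipping the outline — area = 0.67 mm²; (whole slice rotated 70° about Z — lengths, areas and connectivity unchanged). Checking containment: at z = 5.1 the cross-section extends beyond the z = 3.4 cross-section by about 0.67 mm².

part overhangs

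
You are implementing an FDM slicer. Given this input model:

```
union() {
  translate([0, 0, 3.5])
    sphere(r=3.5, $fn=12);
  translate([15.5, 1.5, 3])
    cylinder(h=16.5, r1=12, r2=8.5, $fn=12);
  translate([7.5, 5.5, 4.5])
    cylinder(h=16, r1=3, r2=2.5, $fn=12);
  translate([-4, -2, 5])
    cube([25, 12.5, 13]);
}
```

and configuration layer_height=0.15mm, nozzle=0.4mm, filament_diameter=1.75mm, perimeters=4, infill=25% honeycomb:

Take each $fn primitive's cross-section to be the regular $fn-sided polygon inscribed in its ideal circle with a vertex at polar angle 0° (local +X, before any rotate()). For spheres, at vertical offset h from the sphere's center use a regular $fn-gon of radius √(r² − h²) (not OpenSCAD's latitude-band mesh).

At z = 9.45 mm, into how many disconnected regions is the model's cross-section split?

At z = 9.45 mm: the sphere is absent (|z−center|=5.950 > r=3.5); the cone at (15.5, 1.5) contributes a regular 12-gon of circumradius 10.632 (interpolated between r1=12 and r2=8.5 at t=0.391); the cone at (7.5, 5.5) contributes a regular 12-gon of circumradius 2.845 (interpolated between r1=3 and r2=2.5 at t=0.309); the cube at (-4, -2) (footprint 25×12.5) is included at this height; Taking the union: the regions partially overlap (shared area 208.47 mm²), so overlapping operands fuse into one piece — 1 connected region. The result has 1 disconnected region.

1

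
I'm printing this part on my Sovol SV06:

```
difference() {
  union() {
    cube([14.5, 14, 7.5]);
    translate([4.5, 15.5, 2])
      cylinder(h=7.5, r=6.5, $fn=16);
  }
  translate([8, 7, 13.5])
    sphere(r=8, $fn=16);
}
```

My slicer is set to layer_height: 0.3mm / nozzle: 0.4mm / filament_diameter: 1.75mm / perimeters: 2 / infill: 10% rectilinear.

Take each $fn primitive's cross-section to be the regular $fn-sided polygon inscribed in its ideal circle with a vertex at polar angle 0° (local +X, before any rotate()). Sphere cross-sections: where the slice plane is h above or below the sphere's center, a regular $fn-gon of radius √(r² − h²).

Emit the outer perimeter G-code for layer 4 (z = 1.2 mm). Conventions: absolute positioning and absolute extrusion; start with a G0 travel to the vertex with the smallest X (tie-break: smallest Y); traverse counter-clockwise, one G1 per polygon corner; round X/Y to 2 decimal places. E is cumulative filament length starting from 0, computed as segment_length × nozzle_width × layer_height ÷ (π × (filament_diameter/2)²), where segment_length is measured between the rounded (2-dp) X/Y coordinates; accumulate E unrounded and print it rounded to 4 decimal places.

G0 X0.00 Y0.00 Z1.20
G1 X14.50 Y0.00 E0.7234
G1 X14.50 Y14.00 E1.4219
G1 X0.00 Y14.00 E2.1453
G1 X0.00 Y0.00 E2.8437

At z = 1.2 mm: the 14.5×14 cube contributes its full rectangle; the cylinder at (4.5, 15.5) does not reach this height (z outside [2, 9.5]); Combining (union): only the 14.5×14 cube is present, so the union is just that shape — 1 connected region; the sphere at (8, 7) is not intersected at this z (|z−center|=12.300 > r=8); Subtracting the remaining from the first: none of the subtracted shapes is present at this height, so that combined region is unchanged — 1 connected region. The outline is a single polygon with 4 vertices. Extrusion per mm of travel: 0.4 × 0.3 / (π × 0.875²) = 0.049890. Accumulating E over each segment gives final E = 2.8437.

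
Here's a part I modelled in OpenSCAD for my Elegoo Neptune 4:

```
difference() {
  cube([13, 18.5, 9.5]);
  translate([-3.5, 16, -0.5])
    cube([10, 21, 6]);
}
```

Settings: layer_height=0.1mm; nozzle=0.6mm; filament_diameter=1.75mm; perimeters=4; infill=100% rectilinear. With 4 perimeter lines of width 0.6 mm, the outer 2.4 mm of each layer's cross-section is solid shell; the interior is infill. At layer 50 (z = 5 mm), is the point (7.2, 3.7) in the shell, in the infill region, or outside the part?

At z = 5 mm: the 13×18.5 cube contributes its full rectangle; the cube at (-3.5, 16) is present — its section is the full 10×21 rectangle; Taking the first minus the rest: starting from the 13×18.5 cube, the 10×21 cube at (-3.5, 16) partially overlaps it — only the 16.25 mm² overlap (of its 210.00 mm²) is removed, clipping the outline — 1 connected region. Overall, the cross-section is a single solid region. The nearest boundary edge runs (13.00, 0.00)→(0.00, 0.00); distance from the point to it = 3.70 mm. The point is inside the cross-section and 3.70 mm from the nearest boundary — more than the 2.4 mm shell width (4 × 0.6), so it's in the infill interior.

infill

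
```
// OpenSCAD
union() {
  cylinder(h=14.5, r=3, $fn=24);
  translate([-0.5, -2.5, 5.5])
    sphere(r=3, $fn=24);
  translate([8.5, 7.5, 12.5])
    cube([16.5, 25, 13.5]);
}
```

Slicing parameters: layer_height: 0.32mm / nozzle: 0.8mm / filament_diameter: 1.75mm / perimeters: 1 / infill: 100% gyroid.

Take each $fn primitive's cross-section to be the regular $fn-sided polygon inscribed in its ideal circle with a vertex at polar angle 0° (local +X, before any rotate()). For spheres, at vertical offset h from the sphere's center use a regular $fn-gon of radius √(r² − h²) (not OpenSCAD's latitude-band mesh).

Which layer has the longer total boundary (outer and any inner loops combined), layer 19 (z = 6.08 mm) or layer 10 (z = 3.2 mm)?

layer 19 (z = 6.08 mm)

Layer 19 (z = 6.08): the r=3 cylinder gives a regular 24-gon of circumradius 3 (constant along its height) (perimeter = 2·24·3.000·sin(180°/24) = 18.80 mm); the sphere at (-0.5, -2.5): section is a regular 24-gon, circumradius = √(r²−h²) = √(3²−0.58²) = 2.943 (perimeter = 2·24·2.943·sin(180°/24) = 18.44 mm); the cube at (8.5, 7.5) is not intersected at this z (z outside [12.5, 26]); Taking the union: the regions partially overlap (shared area 12.84 mm²), so the edge portions inside another operand are dropped and the merged outline is re-measured after clipping — boundary = 23.90 mm. So its perimeter = 23.90 mm. Layer 10 (z = 3.2): the cylinder: section is a regular 24-gon, circumradius r=3 (perimeter = 2·24·3.000·sin(180°/24) = 18.80 mm); the r=3 sphere at (-0.5, -2.5) slices to a regular 24-gon of circumradius 1.926 (√(r²−h²) with h=2.3 from center) (perimeter = 2·24·1.926·sin(180°/24) = 12.07 mm); the cube at (8.5, 7.5) is absent (z outside [12.5, 26]); Combining (union): the regions partially overlap (shared area 6.58 mm²), so the edge portions inside another operand are dropped and the merged outline is re-measured after clipping — boundary = 21.21 mm. So its perimeter = 21.21 mm. Layer 19 is larger (23.90 vs 21.21 mm).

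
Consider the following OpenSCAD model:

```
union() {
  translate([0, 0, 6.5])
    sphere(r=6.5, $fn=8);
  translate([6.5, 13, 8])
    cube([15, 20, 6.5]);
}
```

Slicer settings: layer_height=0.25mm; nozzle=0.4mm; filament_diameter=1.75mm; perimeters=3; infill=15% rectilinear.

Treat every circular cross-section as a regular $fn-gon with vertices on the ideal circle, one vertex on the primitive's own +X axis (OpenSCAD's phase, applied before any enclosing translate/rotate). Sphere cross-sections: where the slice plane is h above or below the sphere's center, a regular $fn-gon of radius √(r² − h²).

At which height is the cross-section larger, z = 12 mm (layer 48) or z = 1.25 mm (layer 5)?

Layer 48 (z = 12): the sphere: section is a regular 8-gon, circumradius = √(r²−h²) = √(6.5²−5.5²) = 3.464 (area = (8/2)·3.464²·sin(360°/8) = 33.94 mm²); the 15×20 cube at (6.5, 13) contributes its full rectangle (area 300.00 mm²); Merging all regions: the 2 present regions are separate (no shared area or edge), so areas and boundary lengths simply add and each stays a separate island — area = 333.94 mm². So its area = 333.94 mm². Layer 5 (z = 1.25): the r=6.5 sphere slices to a regular 8-gon of circumradius 3.832 (√(r²−h²) with h=5.25 from center) (area = (8/2)·3.832²·sin(360°/8) = 41.54 mm²); the cube at (6.5, 13) is absent (z outside [8, 14.5]); Taking the union: only the r=6.5 sphere is present, so the union is just that shape — area = 41.54 mm². So its area = 41.54 mm². Layer 48 is larger (333.94 vs 41.54 mm²).

layer 48 (z = 12 mm)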